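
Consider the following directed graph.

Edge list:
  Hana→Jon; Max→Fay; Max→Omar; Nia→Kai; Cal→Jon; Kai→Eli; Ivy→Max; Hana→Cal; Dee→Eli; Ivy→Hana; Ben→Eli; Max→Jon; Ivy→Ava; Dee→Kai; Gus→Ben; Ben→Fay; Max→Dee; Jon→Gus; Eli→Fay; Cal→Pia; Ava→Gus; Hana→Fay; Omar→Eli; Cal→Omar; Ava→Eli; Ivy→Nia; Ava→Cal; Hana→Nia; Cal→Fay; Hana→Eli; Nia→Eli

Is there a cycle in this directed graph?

DFS with white/gray/black marking, starting from Dee:
Dee gray
  Kai gray
    Eli gray
      Fay gray
      Fay black
    Eli black
  Kai black
  Dee→Eli: Eli black — skip
Dee black
Max gray
  Jon gray
    Gus gray
      Ben gray
        Ben→Eli: Eli black — skip
        Ben→Fay: Fay black — skip
      Ben black
    Gus black
  Jon black
  Max→Fay: Fay black — skip
  Max→Dee: Dee black — skip
  Omar gray
    Omar→Eli: Eli black — skip
  Omar black
Max black
Ava gray
  Ava→Eli: Eli black — skip
  Cal gray
    Cal→Jon: Jon black — skip
    Cal→Omar: Omar black — skip
    Pia gray
    Pia black
    Cal→Fay: Fay black — skip
  Cal black
  Ava→Gus: Gus black — skip
Ava black
Nia gray
  Nia→Eli: Eli black — skip
  Nia→Kai: Kai black — skip
Nia black
Ivy gray
  Ivy→Max: Max black — skip
  Ivy→Nia: Nia black — skip
  Ivy→Ava: Ava black — skip
  Hana gray
    Hana→Jon: Jon black — skip
    Hana→Fay: Fay black — skip
    Hana→Nia: Nia black — skip
    Hana→Cal: Cal black — skip
    Hana→Eli: Eli black — skip
  Hana black
Ivy black
Every edge goes to a white or black vertex — no back edge, so the graph is acyclic.

No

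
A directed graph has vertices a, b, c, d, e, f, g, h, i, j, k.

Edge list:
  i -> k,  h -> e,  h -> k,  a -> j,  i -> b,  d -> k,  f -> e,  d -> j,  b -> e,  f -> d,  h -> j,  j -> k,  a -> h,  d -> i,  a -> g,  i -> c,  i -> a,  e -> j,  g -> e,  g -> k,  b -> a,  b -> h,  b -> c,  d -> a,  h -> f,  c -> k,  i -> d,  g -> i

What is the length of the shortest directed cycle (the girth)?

2

For each vertex v, BFS finds the shortest path from v back to v.
The shortest such closed walk is d → i → d, length 2.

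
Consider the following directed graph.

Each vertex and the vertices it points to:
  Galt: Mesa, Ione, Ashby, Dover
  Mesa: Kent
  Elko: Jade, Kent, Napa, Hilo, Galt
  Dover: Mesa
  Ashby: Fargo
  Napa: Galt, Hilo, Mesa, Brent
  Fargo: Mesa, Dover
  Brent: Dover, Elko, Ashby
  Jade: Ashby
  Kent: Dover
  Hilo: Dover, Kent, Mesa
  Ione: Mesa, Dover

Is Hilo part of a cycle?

No

Hilo lies on a cycle iff there is a path from Hilo back to itself.
Exploring from Hilo, it never reaches itself; equivalently, its strongly connected component is a singleton.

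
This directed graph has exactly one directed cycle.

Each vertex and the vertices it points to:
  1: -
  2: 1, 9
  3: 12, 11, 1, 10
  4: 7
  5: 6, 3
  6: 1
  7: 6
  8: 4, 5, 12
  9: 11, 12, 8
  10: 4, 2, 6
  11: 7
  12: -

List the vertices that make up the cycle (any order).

2, 3, 5, 8, 9, 10

DFS with gray/black marking from 9:
9 gray
  11 gray
    7 gray
      6 gray
        1 gray
        1 black
      6 black
    7 black
  11 black
  12 gray
  12 black
  8 gray
    4 gray
      4→7: 7 black — skip
    4 black
    5 gray
      5→6: 6 black — skip
      3 gray
        3→12: 12 black — skip
        3→11: 11 black — skip
        3→1: 1 black — skip
        10 gray
          10→4: 4 black — skip
          2 gray
            2→1: 1 black — skip
            2→9: 9 is gray → back edge
Back edge closes the cycle 9 → 8 → 5 → 3 → 10 → 2 → 9; its vertices are {2, 3, 5, 8, 9, 10}.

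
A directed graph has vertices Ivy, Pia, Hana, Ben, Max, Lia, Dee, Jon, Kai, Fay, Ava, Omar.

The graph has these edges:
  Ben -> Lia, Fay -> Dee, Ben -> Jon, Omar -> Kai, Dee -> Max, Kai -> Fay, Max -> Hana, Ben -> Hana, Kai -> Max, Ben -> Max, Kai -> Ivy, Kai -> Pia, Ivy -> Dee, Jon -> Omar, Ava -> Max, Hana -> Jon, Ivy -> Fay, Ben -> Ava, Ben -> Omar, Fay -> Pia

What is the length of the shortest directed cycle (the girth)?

For each vertex v, BFS finds the shortest path from v back to v.
The shortest such closed walk is Omar → Kai → Max → Hana → Jon → Omar, length 5.

5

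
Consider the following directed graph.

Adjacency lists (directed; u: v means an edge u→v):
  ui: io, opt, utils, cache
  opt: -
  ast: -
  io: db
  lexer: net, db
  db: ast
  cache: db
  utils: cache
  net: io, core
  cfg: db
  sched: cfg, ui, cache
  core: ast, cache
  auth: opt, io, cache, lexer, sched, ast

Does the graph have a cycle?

DFS with white/gray/black marking, starting from db:
db gray
  ast gray
  ast black
db black
ui gray
  io gray
    io→db: db black — skip
  io black
  opt gray
  opt black
  utils gray
    cache gray
      cache→db: db black — skip
    cache black
  utils black
  ui→cache: cache black — skip
ui black
lexer gray
  net gray
    net→io: io black — skip
    core gray
      core→ast: ast black — skip
      core→cache: cache black — skip
    core black
  net black
  lexer→db: db black — skip
lexer black
cfg gray
  cfg→db: db black — skip
cfg black
sched gray
  sched→cfg: cfg black — skip
  sched→ui: ui black — skip
  sched→cache: cache black — skip
sched black
auth gray
  auth→opt: opt black — skip
  auth→io: io black — skip
  auth→cache: cache black — skip
  auth→lexer: lexer black — skip
  auth→sched: sched black — skip
  auth→ast: ast black — skip
auth black
Every edge goes to a white or black vertex — no back edge, so the graph is acyclic.

No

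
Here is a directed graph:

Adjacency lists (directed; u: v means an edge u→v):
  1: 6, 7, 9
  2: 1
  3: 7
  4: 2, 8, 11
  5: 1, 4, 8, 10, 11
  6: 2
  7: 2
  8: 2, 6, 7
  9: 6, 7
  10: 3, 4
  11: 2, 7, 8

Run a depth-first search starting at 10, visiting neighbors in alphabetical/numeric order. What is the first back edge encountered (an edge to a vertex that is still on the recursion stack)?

DFS from 10 (visiting neighbors in alphabetical/numeric order); mark gray on enter, black on exit:
10 gray
  3 gray
    7 gray
      2 gray
        1 gray
          6 gray
            6→2: 2 is gray → back edge
First back edge: 6 → 2.

6→2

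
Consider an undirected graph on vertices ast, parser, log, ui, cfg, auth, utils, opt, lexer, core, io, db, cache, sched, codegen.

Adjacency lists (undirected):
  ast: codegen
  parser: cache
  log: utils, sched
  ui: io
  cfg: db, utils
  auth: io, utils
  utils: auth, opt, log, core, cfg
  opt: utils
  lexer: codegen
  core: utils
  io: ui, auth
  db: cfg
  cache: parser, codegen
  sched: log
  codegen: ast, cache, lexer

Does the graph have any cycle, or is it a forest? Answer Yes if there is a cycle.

DFS, tracking each vertex's parent; an edge to a visited non-parent vertex closes a cycle.
Start from ast:
visit ast (parent –)
  visit codegen (parent ast)
    codegen–ast: parent, skip
    visit cache (parent codegen)
      visit parser (parent cache)
        parser–cache: parent, skip
      cache–codegen: parent, skip
    visit lexer (parent codegen)
      lexer–codegen: parent, skip
visit log (parent –)
  visit utils (parent log)
    visit auth (parent utils)
      visit io (parent auth)
        visit ui (parent io)
          ui–io: parent, skip
        io–auth: parent, skip
      auth–utils: parent, skip
    visit opt (parent utils)
      opt–utils: parent, skip
    utils–log: parent, skip
    visit core (parent utils)
      core–utils: parent, skip
    visit cfg (parent utils)
      visit db (parent cfg)
        db–cfg: parent, skip
      cfg–utils: parent, skip
  visit sched (parent log)
    sched–log: parent, skip
No non-parent visited neighbor found — the graph is a forest.

No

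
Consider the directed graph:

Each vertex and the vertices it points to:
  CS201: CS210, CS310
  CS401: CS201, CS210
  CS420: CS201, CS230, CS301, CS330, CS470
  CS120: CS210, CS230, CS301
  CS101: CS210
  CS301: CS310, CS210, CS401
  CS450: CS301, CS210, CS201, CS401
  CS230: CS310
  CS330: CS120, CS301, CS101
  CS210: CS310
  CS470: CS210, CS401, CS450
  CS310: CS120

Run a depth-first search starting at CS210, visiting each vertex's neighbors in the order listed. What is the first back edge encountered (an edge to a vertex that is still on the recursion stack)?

CS120->CS210

DFS from CS210 (visiting each vertex's neighbors in the order listed); mark gray on enter, black on exit:
CS210 gray
  CS310 gray
    CS120 gray
      CS120→CS210: CS210 is gray → back edge
First back edge: CS120 → CS210.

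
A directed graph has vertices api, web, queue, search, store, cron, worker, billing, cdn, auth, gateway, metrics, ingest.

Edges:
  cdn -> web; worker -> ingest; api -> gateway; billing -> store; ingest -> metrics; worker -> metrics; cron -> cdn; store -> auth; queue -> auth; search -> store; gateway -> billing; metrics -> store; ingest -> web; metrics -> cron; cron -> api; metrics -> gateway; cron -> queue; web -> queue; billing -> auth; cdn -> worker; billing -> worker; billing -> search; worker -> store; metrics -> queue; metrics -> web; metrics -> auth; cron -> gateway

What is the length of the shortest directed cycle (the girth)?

4

For each vertex v, BFS finds the shortest path from v back to v.
The shortest such closed walk is cdn → worker → metrics → cron → cdn, length 4.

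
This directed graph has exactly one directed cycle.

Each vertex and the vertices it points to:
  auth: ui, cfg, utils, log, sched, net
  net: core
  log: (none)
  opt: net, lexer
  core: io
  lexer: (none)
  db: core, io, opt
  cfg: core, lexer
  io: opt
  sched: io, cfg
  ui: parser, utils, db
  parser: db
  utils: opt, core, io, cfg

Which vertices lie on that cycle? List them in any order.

DFS with gray/black marking from net:
net gray
  core gray
    io gray
      opt gray
        opt→net: net is gray → back edge
Back edge closes the cycle net → core → io → opt → net; its vertices are {io, net, opt, core}.

io, net, opt, core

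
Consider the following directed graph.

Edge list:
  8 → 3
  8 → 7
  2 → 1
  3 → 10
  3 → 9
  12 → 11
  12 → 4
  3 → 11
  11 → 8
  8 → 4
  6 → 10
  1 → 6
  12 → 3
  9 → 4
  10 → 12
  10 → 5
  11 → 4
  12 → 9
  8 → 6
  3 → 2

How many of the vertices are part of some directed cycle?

8

A vertex is on a directed cycle iff it belongs to a strongly connected component of size ≥ 2 (or has a self-loop).
The vertices on cycles are {1, 2, 3, 6, 8, 10, 11, 12} — 8 in total.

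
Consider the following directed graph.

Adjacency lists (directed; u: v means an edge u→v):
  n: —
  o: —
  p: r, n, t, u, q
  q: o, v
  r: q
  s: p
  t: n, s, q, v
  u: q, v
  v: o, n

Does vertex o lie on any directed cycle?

No

o lies on a cycle iff there is a path from o back to itself.
Exploring from o, it never reaches itself; equivalently, its strongly connected component is a singleton.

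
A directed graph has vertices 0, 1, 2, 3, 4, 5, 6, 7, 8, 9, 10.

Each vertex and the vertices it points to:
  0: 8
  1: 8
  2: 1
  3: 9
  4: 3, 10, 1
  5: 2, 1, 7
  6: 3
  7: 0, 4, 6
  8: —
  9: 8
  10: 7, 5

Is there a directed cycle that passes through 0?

No

0 lies on a cycle iff there is a path from 0 back to itself.
Exploring from 0, it never reaches itself; equivalently, its strongly connected component is a singleton.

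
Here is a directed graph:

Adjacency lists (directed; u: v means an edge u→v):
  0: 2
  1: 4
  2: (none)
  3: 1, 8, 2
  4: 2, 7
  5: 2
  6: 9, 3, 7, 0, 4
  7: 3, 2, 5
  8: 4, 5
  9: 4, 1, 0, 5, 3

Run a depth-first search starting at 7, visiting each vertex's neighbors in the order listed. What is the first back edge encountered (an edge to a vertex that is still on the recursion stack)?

DFS from 7 (visiting each vertex's neighbors in the order listed); mark gray on enter, black on exit:
7 gray
  3 gray
    1 gray
      4 gray
        2 gray
        2 black
        4→7: 7 is gray → back edge
First back edge: 4 → 7.

4->7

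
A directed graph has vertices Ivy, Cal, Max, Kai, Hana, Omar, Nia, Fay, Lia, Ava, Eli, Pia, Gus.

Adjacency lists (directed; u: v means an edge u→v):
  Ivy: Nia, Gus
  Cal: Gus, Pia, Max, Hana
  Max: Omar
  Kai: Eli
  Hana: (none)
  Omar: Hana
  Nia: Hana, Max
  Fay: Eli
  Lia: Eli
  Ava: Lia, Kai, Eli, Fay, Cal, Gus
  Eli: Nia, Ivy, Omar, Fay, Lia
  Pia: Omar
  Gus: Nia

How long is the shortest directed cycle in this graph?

For each vertex v, BFS finds the shortest path from v back to v.
The shortest such closed walk is Eli → Fay → Eli, length 2.

2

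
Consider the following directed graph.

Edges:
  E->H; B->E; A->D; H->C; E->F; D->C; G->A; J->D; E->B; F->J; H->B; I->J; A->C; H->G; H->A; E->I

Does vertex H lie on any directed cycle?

H is on a cycle iff H can reach itself via ≥1 edge.
H → B → E → H — yes.

Yes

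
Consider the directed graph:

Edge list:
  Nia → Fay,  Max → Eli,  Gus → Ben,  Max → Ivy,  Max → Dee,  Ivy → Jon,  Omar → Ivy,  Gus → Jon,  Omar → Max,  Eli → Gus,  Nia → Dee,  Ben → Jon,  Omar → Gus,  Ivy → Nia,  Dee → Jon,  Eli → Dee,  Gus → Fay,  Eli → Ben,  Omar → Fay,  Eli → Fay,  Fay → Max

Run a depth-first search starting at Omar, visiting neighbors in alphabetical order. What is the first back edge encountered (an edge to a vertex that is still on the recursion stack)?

DFS from Omar (visiting neighbors in alphabetical order); mark gray on enter, black on exit:
Omar gray
  Fay gray
    Max gray
      Dee gray
        Jon gray
        Jon black
      Dee black
      Eli gray
        Ben gray
          Ben→Jon: Jon black — skip
        Ben black
        Eli→Dee: Dee black — skip
        Eli→Fay: Fay is gray → back edge
First back edge: Eli → Fay.

Eli→Fay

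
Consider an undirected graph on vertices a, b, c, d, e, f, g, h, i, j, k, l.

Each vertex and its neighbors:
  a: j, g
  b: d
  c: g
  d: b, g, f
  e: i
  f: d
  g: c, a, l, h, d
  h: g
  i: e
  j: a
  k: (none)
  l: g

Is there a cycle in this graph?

DFS, tracking each vertex's parent; an edge to a visited non-parent vertex closes a cycle.
Start from j:
visit j (parent –)
  visit a (parent j)
    a–j: parent, skip
    visit g (parent a)
      visit c (parent g)
        c–g: parent, skip
      g–a: parent, skip
      visit l (parent g)
        l–g: parent, skip
      visit h (parent g)
        h–g: parent, skip
      visit d (parent g)
        visit b (parent d)
          b–d: parent, skip
        d–g: parent, skip
        visit f (parent d)
          f–d: parent, skip
visit e (parent –)
  visit i (parent e)
    i–e: parent, skip
visit k (parent –)
No non-parent visited neighbor found — the graph is a forest.

No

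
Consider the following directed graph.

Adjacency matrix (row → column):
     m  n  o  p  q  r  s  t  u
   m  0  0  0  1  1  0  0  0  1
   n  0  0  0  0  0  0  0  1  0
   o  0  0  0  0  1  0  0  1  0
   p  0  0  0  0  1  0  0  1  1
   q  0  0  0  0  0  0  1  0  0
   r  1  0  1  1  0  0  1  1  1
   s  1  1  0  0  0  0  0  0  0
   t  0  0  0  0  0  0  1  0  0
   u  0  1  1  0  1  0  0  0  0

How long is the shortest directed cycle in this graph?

3

For each vertex v, BFS finds the shortest path from v back to v.
The shortest such closed walk is m → q → s → m, length 3.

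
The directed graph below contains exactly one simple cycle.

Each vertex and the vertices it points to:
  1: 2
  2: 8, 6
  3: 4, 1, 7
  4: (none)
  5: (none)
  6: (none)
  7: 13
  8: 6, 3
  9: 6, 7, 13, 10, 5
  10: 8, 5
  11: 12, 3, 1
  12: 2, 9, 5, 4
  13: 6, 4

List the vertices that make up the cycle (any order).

DFS with gray/black marking from 3:
3 gray
  4 gray
  4 black
  1 gray
    2 gray
      8 gray
        6 gray
        6 black
        8→3: 3 is gray → back edge
Back edge closes the cycle 3 → 1 → 2 → 8 → 3; its vertices are {1, 2, 3, 8}.

1, 2, 3, 8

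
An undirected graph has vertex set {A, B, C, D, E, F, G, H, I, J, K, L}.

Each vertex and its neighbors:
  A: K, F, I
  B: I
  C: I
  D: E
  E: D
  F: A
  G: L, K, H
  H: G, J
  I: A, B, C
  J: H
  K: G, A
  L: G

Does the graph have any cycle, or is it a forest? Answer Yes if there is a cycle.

DFS, tracking each vertex's parent; an edge to a visited non-parent vertex closes a cycle.
Start from D:
visit D (parent –)
  visit E (parent D)
    E–D: parent, skip
visit A (parent –)
  visit K (parent A)
    visit G (parent K)
      visit L (parent G)
        L–G: parent, skip
      G–K: parent, skip
      visit H (parent G)
        H–G: parent, skip
        visit J (parent H)
          J–H: parent, skip
    K–A: parent, skip
  visit F (parent A)
    F–A: parent, skip
  visit I (parent A)
    I–A: parent, skip
    visit B (parent I)
      B–I: parent, skip
    visit C (parent I)
      C–I: parent, skip
No non-parent visited neighbor found — the graph is a forest.

No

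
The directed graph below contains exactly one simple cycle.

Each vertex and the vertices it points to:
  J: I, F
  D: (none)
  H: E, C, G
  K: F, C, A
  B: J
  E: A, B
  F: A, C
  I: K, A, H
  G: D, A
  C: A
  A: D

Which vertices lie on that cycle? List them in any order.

B, E, H, I, J

DFS with gray/black marking from J:
J gray
  I gray
    K gray
      F gray
        A gray
          D gray
          D black
        A black
        C gray
          C→A: A black — skip
        C black
      F black
      K→C: C black — skip
      K→A: A black — skip
    K black
    I→A: A black — skip
    H gray
      E gray
        E→A: A black — skip
        B gray
          B→J: J is gray → back edge
Back edge closes the cycle J → I → H → E → B → J; its vertices are {B, E, H, I, J}.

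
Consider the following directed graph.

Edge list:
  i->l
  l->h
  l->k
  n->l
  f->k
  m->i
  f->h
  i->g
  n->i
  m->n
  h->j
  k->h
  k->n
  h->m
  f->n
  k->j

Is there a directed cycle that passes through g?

g lies on a cycle iff there is a path from g back to itself.
Exploring from g, it never reaches itself; equivalently, its strongly connected component is a singleton.

No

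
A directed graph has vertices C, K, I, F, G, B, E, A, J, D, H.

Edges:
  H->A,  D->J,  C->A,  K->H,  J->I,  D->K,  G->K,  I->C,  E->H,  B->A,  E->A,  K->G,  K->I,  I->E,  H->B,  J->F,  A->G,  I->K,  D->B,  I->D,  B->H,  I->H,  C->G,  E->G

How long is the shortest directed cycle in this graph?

2

For each vertex v, BFS finds the shortest path from v back to v.
The shortest such closed walk is B → H → B, length 2.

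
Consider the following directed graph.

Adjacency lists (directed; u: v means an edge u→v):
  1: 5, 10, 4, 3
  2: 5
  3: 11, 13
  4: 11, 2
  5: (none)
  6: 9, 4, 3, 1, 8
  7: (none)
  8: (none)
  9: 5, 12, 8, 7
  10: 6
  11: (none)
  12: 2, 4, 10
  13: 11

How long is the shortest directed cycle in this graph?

3

For each vertex v, BFS finds the shortest path from v back to v.
The shortest such closed walk is 6 → 1 → 10 → 6, length 3.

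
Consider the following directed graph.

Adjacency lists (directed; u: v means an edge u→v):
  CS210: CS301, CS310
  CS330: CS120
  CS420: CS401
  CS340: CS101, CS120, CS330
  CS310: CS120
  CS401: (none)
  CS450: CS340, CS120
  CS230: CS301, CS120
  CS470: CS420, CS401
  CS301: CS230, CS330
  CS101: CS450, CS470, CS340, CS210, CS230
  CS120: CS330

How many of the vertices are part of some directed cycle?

7

A vertex is on a directed cycle iff it belongs to a strongly connected component of size ≥ 2 (or has a self-loop).
The vertices on cycles are {CS101, CS120, CS230, CS301, CS330, CS340, CS450} — 7 in total.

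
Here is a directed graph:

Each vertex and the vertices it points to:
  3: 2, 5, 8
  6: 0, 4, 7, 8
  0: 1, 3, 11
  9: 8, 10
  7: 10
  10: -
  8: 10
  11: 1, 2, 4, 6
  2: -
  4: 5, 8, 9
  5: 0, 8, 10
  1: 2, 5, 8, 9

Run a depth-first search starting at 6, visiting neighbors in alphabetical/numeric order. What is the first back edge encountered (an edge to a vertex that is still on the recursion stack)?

5→0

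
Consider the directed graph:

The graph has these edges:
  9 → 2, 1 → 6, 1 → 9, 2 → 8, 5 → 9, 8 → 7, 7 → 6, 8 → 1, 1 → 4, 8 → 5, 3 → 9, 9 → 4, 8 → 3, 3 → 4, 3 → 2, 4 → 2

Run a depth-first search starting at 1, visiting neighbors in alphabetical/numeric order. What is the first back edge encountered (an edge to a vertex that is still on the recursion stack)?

8->1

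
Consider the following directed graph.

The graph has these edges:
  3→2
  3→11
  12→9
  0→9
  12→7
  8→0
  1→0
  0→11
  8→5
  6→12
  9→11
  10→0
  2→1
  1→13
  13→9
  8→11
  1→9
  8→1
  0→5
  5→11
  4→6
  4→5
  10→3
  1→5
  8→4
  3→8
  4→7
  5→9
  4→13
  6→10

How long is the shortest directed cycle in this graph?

For each vertex v, BFS finds the shortest path from v back to v.
The shortest such closed walk is 3 → 8 → 4 → 6 → 10 → 3, length 5.

5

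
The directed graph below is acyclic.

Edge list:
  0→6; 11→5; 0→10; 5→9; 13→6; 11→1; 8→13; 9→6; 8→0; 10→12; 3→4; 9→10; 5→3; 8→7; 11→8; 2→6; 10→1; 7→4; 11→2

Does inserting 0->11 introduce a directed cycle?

Adding 0→11 creates a cycle iff 11 can already reach 0.
Path from 11: 11 → 8 → 0.
So 11 → … → 0 → 11 is a cycle.

Yes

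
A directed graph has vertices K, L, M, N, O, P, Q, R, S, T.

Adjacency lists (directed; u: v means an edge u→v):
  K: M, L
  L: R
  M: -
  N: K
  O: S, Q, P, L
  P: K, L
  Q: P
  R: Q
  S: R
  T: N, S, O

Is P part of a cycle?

Yes

P is on a cycle iff P can reach itself via ≥1 edge.
P → L → R → Q → P — yes.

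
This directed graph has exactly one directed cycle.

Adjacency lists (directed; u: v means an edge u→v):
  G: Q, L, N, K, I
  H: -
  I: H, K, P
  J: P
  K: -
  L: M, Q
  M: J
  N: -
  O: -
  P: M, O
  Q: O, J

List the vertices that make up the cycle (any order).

J, M, P

DFS with gray/black marking from P:
P gray
  M gray
    J gray
      J→P: P is gray → back edge
Back edge closes the cycle P → M → J → P; its vertices are {J, M, P}.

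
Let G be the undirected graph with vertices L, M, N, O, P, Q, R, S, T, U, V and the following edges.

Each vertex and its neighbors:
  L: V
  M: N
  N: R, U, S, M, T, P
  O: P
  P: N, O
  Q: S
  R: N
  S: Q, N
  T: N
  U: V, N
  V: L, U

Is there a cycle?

No

DFS, tracking each vertex's parent; an edge to a visited non-parent vertex closes a cycle.
Start from U:
visit U (parent –)
  visit V (parent U)
    visit L (parent V)
      L–V: parent, skip
    V–U: parent, skip
  visit N (parent U)
    visit R (parent N)
      R–N: parent, skip
    N–U: parent, skip
    visit S (parent N)
      visit Q (parent S)
        Q–S: parent, skip
      S–N: parent, skip
    visit M (parent N)
      M–N: parent, skip
    visit T (parent N)
      T–N: parent, skip
    visit P (parent N)
      P–N: parent, skip
      visit O (parent P)
        O–P: parent, skip
No non-parent visited neighbor found — the graph is a forest.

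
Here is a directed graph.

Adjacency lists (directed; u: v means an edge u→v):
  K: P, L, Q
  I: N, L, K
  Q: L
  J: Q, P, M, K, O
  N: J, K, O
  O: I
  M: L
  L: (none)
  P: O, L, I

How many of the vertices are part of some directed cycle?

6

A vertex is on a directed cycle iff it belongs to a strongly connected component of size ≥ 2 (or has a self-loop).
The vertices on cycles are {I, J, K, N, O, P} — 6 in total.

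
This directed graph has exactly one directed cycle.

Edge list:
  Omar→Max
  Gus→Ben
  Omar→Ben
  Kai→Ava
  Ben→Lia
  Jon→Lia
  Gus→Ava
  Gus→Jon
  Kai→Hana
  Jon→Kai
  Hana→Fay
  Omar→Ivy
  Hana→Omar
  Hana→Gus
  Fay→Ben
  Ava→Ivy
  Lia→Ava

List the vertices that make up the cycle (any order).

Gus, Jon, Kai, Hana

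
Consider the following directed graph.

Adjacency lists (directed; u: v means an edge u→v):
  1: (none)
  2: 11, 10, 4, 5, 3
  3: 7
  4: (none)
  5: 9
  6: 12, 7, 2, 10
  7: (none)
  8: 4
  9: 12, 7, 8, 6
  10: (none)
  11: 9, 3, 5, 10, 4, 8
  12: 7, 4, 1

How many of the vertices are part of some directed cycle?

5

A vertex is on a directed cycle iff it belongs to a strongly connected component of size ≥ 2 (or has a self-loop).
The vertices on cycles are {2, 5, 6, 9, 11} — 5 in total.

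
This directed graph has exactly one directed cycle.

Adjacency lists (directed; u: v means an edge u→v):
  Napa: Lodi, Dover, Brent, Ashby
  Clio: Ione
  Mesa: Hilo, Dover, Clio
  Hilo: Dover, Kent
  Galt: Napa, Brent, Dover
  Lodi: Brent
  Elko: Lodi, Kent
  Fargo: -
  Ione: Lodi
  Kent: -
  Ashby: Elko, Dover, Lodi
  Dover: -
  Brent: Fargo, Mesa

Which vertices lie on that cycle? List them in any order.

Clio, Ione, Lodi, Mesa, Brent

DFS with gray/black marking from Brent:
Brent gray
  Fargo gray
  Fargo black
  Mesa gray
    Hilo gray
      Dover gray
      Dover black
      Kent gray
      Kent black
    Hilo black
    Mesa→Dover: Dover black — skip
    Clio gray
      Ione gray
        Lodi gray
          Lodi→Brent: Brent is gray → back edge
Back edge closes the cycle Brent → Mesa → Clio → Ione → Lodi → Brent; its vertices are {Clio, Ione, Lodi, Mesa, Brent}.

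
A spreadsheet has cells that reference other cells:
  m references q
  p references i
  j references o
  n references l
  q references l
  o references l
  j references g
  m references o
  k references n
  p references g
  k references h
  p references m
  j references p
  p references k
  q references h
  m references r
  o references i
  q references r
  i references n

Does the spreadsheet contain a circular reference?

DFS with white/gray/black marking, starting from r:
r gray
r black
o gray
  l gray
  l black
  i gray
    n gray
      n→l: l black — skip
    n black
  i black
o black
m gray
  q gray
    q→r: r black — skip
    h gray
    h black
    q→l: l black — skip
  q black
  m→o: o black — skip
  m→r: r black — skip
m black
j gray
  j→o: o black — skip
  g gray
  g black
  p gray
    p→m: m black — skip
    p→g: g black — skip
    p→i: i black — skip
    k gray
      k→h: h black — skip
      k→n: n black — skip
    k black
  p black
j black
Every edge goes to a white or black vertex — no back edge, so the graph is acyclic.

No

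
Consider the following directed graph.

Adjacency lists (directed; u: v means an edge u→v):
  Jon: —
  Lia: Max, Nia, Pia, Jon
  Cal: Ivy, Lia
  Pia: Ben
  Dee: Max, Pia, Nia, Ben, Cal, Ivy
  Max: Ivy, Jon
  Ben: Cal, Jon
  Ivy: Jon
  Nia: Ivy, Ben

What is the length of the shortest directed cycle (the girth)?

4

For each vertex v, BFS finds the shortest path from v back to v.
The shortest such closed walk is Cal → Lia → Nia → Ben → Cal, length 4.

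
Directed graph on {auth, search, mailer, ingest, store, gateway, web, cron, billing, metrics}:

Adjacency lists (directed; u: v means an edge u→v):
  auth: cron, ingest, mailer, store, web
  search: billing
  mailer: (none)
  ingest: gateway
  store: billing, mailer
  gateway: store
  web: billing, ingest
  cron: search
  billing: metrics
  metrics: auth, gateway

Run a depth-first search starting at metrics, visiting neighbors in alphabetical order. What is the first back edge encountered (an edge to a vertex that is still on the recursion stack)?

billing→metrics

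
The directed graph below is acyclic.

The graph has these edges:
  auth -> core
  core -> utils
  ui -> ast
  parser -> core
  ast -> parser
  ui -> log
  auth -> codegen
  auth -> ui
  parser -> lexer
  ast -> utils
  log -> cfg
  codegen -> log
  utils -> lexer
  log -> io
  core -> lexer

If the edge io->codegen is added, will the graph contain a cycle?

Adding io→codegen creates a cycle iff codegen can already reach io.
Path from codegen: codegen → log → io.
So codegen → … → io → codegen is a cycle.

Yes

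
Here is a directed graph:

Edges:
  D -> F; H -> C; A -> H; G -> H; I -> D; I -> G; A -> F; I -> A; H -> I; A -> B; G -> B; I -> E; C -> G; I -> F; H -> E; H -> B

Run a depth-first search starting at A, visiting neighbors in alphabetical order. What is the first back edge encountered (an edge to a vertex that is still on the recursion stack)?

DFS from A (visiting neighbors in alphabetical order); mark gray on enter, black on exit:
A gray
  B gray
  B black
  F gray
  F black
  H gray
    H→B: B black — skip
    C gray
      G gray
        G→B: B black — skip
        G→H: H is gray → back edge
First back edge: G → H.

G→H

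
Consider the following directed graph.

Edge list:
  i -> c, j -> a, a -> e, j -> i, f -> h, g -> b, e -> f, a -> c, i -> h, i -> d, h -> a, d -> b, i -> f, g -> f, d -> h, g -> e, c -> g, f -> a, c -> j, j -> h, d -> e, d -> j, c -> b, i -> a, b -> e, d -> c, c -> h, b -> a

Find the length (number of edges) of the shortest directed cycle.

For each vertex v, BFS finds the shortest path from v back to v.
The shortest such closed walk is d → j → i → d, length 3.

3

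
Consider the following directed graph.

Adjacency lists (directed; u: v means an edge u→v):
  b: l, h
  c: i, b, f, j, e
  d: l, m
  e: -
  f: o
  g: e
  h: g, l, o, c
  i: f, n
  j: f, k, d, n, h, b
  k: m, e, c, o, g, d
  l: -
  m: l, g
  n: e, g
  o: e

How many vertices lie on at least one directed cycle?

A vertex is on a directed cycle iff it belongs to a strongly connected component of size ≥ 2 (or has a self-loop).
The vertices on cycles are {b, c, h, j, k} — 5 in total.

5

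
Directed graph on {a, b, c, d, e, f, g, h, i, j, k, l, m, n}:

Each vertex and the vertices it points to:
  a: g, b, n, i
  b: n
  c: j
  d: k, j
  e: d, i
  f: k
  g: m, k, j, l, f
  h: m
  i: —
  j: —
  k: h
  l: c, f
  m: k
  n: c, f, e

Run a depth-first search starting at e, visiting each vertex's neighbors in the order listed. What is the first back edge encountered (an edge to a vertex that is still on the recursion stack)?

m->k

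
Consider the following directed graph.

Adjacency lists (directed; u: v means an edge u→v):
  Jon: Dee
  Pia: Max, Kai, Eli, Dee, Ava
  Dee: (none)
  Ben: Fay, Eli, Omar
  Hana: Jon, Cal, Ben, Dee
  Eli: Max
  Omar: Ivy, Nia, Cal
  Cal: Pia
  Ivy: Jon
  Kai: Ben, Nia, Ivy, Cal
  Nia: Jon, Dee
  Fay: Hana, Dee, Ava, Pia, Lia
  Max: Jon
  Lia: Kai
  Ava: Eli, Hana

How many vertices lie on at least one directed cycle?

9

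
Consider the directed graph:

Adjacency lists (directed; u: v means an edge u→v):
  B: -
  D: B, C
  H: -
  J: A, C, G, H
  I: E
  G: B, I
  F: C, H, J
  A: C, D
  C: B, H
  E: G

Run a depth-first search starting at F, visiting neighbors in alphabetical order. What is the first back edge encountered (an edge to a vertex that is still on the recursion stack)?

DFS from F (visiting neighbors in alphabetical order); mark gray on enter, black on exit:
F gray
  C gray
    B gray
    B black
    H gray
    H black
  C black
  F→H: H black — skip
  J gray
    A gray
      A→C: C black — skip
      D gray
        D→B: B black — skip
        D→C: C black — skip
      D black
    A black
    J→C: C black — skip
    G gray
      G→B: B black — skip
      I gray
        E gray
          E→G: G is gray → back edge
First back edge: E → G.

E→G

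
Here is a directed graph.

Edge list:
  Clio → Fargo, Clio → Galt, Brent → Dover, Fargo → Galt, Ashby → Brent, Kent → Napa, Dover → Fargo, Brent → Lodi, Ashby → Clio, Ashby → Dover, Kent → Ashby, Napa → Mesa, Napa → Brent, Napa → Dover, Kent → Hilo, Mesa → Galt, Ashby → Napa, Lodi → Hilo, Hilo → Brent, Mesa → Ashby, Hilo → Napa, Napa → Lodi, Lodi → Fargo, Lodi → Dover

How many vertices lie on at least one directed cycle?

6

A vertex is on a directed cycle iff it belongs to a strongly connected component of size ≥ 2 (or has a self-loop).
The vertices on cycles are {Hilo, Lodi, Mesa, Napa, Ashby, Brent} — 6 in total.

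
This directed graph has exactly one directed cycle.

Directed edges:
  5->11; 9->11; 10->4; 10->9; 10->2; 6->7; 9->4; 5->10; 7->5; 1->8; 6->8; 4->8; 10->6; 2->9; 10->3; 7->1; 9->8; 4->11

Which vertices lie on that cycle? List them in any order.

5, 6, 7, 10

DFS with gray/black marking from 10:
10 gray
  6 gray
    8 gray
    8 black
    7 gray
      1 gray
        1→8: 8 black — skip
      1 black
      5 gray
        5→10: 10 is gray → back edge
Back edge closes the cycle 10 → 6 → 7 → 5 → 10; its vertices are {5, 6, 7, 10}.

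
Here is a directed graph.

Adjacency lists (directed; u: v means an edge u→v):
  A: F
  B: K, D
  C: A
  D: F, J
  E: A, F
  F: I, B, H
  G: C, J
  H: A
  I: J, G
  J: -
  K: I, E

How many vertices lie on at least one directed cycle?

10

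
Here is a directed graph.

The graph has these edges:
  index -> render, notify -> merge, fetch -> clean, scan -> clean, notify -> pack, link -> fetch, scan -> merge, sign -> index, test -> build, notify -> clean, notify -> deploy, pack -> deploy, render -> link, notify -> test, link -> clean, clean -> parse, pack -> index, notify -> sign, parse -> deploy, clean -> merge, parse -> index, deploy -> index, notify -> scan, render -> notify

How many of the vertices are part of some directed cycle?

11

A vertex is on a directed cycle iff it belongs to a strongly connected component of size ≥ 2 (or has a self-loop).
The vertices on cycles are {link, pack, scan, sign, clean, fetch, index, parse, deploy, notify, render} — 11 in total.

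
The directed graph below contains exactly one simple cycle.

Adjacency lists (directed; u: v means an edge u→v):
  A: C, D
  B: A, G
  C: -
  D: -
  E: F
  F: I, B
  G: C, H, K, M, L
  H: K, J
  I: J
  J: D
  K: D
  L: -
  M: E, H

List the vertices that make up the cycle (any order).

B, E, F, G, M

DFS with gray/black marking from F:
F gray
  I gray
    J gray
      D gray
      D black
    J black
  I black
  B gray
    A gray
      C gray
      C black
      A→D: D black — skip
    A black
    G gray
      G→C: C black — skip
      H gray
        K gray
          K→D: D black — skip
        K black
        H→J: J black — skip
      H black
      G→K: K black — skip
      M gray
        E gray
          E→F: F is gray → back edge
Back edge closes the cycle F → B → G → M → E → F; its vertices are {B, E, F, G, M}.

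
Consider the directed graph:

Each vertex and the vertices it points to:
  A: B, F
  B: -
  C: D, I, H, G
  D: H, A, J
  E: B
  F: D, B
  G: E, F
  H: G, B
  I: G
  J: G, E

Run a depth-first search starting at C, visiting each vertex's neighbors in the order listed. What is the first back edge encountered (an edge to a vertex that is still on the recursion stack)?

F→D

DFS from C (visiting each vertex's neighbors in the order listed); mark gray on enter, black on exit:
C gray
  D gray
    H gray
      G gray
        E gray
          B gray
          B black
        E black
        F gray
          F→D: D is gray → back edge
First back edge: F → D.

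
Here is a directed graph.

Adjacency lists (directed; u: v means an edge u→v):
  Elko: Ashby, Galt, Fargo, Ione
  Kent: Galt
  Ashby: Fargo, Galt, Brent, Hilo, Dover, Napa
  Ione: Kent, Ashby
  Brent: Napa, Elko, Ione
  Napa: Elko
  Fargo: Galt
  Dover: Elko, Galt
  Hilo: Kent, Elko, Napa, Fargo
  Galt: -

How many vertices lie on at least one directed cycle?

A vertex is on a directed cycle iff it belongs to a strongly connected component of size ≥ 2 (or has a self-loop).
The vertices on cycles are {Elko, Hilo, Ione, Napa, Ashby, Brent, Dover} — 7 in total.

7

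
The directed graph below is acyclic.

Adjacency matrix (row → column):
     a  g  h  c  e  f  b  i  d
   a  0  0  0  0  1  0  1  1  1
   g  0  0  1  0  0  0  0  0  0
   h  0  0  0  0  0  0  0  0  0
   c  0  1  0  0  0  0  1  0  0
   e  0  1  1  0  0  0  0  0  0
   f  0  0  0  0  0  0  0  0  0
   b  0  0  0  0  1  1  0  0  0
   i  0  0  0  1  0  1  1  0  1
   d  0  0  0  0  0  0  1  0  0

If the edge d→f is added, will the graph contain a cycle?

No

Adding d→f creates a cycle iff f can already reach d.
Explore from f: no path reaches d. The graph stays acyclic.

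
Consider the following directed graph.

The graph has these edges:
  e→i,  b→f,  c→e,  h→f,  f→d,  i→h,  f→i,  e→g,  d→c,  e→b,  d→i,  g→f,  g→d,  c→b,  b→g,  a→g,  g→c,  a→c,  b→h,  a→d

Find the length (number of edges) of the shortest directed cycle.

For each vertex v, BFS finds the shortest path from v back to v.
The shortest such closed walk is c → b → g → c, length 3.

3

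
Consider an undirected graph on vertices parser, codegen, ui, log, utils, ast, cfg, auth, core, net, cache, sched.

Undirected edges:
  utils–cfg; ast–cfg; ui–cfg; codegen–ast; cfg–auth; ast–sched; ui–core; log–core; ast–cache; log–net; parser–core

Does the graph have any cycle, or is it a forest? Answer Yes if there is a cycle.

No

DFS, tracking each vertex's parent; an edge to a visited non-parent vertex closes a cycle.
Start from sched:
visit sched (parent –)
  visit ast (parent sched)
    visit cfg (parent ast)
      visit utils (parent cfg)
        utils–cfg: parent, skip
      visit ui (parent cfg)
        ui–cfg: parent, skip
        visit core (parent ui)
          visit parser (parent core)
            parser–core: parent, skip
          visit log (parent core)
            visit net (parent log)
              net–log: parent, skip
            log–core: parent, skip
          core–ui: parent, skip
      cfg–ast: parent, skip
      visit auth (parent cfg)
        auth–cfg: parent, skip
    ast–sched: parent, skip
    visit cache (parent ast)
      cache–ast: parent, skip
    visit codegen (parent ast)
      codegen–ast: parent, skip
No non-parent visited neighbor found — the graph is a forest.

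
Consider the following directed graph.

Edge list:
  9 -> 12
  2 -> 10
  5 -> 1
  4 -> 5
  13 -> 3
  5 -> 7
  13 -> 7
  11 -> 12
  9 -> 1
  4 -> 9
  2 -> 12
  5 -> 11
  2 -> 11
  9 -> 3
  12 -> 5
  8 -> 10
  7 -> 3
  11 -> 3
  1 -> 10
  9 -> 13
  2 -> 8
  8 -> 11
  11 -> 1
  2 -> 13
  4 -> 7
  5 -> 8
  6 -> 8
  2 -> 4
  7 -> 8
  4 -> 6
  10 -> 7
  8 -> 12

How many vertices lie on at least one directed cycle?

7

A vertex is on a directed cycle iff it belongs to a strongly connected component of size ≥ 2 (or has a self-loop).
The vertices on cycles are {1, 5, 7, 8, 10, 11, 12} — 7 in total.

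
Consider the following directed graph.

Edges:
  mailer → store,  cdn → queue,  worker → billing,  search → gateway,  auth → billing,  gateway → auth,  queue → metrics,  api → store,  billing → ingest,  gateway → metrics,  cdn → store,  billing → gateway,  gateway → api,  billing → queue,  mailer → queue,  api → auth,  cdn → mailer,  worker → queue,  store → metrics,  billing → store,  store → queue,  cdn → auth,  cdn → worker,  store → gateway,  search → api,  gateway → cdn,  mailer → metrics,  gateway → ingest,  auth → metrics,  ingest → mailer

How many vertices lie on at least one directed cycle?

9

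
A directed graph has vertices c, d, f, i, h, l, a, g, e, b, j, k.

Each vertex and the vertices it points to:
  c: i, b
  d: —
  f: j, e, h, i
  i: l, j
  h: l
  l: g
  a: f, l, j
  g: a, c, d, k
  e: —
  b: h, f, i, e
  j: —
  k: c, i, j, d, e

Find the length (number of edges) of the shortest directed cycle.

3

For each vertex v, BFS finds the shortest path from v back to v.
The shortest such closed walk is g → a → l → g, length 3.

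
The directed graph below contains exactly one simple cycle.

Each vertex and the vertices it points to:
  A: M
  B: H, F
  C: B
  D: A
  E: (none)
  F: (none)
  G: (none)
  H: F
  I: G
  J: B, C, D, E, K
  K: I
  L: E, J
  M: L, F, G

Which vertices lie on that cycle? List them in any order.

A, D, J, L, M

DFS with gray/black marking from L:
L gray
  E gray
  E black
  J gray
    B gray
      H gray
        F gray
        F black
      H black
      B→F: F black — skip
    B black
    C gray
      C→B: B black — skip
    C black
    D gray
      A gray
        M gray
          M→L: L is gray → back edge
Back edge closes the cycle L → J → D → A → M → L; its vertices are {A, D, J, L, M}.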